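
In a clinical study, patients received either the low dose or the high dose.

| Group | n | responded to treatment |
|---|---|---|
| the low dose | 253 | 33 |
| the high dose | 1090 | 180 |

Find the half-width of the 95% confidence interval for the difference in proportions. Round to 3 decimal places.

Sample proportions: 33/253 = 0.1304, 180/1090 = 0.1651.
Each SE is √(p̂(1−p̂)/n): √(0.1304·0.8696/253) = 0.02117 and √(0.1651·0.8349/1090) = 0.01125.
SE(p̂₁ − p̂₂) = √(SE₁² + SE₂²) = √(0.0004481689 + 0.0001265625) = 0.02397, since the two samples are independent.
At 95% confidence z* = 1.960; margin = 1.960 × 0.02397 = 0.04698.

0.047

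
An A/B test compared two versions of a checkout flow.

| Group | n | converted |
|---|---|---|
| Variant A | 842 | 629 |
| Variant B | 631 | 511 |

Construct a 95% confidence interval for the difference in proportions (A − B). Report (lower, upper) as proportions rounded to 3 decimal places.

First, p̂₁ = 629/842 = 0.7470; p̂₂ = 511/631 = 0.8098.
The two standard errors are √(0.7470×0.2530/842) = 0.01498 and √(0.8098×0.1902/631) = 0.01562.
Because the samples are independent, SE_diff = √(0.01498² + 0.01562²) = 0.02164.
Using z* = 1.960 for 95%, ME = 1.960 × 0.02164 = 0.04241.
p̂₁ − p̂₂ = -0.0628; interval -0.0628 ± 0.04241 gives (-0.105, -0.020).

(-0.105, -0.020)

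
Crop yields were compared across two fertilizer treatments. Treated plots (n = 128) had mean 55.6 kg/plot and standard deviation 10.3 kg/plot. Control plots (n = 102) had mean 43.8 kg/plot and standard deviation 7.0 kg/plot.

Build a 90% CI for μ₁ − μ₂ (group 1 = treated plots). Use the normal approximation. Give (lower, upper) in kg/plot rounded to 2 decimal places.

SE₁ = s₁/√n₁ = 10.3/√128 = 0.9104; SE₂ = 7.0/√102 = 0.6931.
Independent samples, unequal variances: SE_diff = √(SE₁² + SE₂²) = √(0.82882816 + 0.48038761) = 1.1442.
z* = 1.645, so margin of error = 1.645 × 1.1442 = 1.8822.
Difference in means = 55.6 − 43.8 = 11.8000.
11.8000 ± 1.8822 → (9.92, 13.68).

(9.92, 13.68)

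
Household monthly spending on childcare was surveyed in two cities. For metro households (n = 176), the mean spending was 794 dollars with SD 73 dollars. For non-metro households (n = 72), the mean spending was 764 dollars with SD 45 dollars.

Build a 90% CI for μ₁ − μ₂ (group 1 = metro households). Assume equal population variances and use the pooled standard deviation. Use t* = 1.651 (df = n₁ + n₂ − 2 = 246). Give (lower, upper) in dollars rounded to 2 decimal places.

Pooled variance s_p² = [175·73² + 71·45²] / (176+72−2) = 4375.4065, so s_p = 66.1469.
SE_diff = s_p·√(1/n₁ + 1/n₂) = 66.1469·√(1/176 + 1/72) = 9.2536.
t* = 1.651; margin = 1.651 × 9.2536 = 15.2777.
Difference = 794 − 764 = 30.0000.
30.0000 ± 15.2777 → (14.72, 45.28).

(14.72, 45.28)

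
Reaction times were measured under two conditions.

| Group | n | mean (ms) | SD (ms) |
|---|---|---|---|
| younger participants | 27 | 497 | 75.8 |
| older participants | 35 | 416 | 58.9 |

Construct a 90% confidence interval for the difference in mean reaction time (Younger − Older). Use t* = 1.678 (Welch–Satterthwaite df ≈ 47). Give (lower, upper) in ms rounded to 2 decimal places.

SE₁ = s₁/√n₁ = 75.8/√27 = 14.5877; SE₂ = 58.9/√35 = 9.9559.
Independent samples, unequal variances: SE_diff = √(SE₁² + SE₂²) = √(212.80099129 + 99.11994481) = 17.6613.
t* = 1.678, so margin of error = 1.678 × 17.6613 = 29.6357.
Difference in means = 497 − 416 = 81.0000.
81.0000 ± 29.6357 → (51.36, 110.64).

(51.36, 110.64)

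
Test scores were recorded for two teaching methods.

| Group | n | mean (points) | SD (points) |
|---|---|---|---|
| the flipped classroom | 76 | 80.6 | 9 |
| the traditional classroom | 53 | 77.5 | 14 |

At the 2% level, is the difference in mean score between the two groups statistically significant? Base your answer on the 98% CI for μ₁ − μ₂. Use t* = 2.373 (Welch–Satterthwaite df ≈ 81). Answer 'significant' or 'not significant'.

not significant

Per-group SEs: s₁/√n₁ = 9/√76 = 1.0324, s₂/√n₂ = 14/√53 = 1.9230.
Unpooled SE of the difference: √(1.06584976 + 3.697929) = 2.1826.
Margin of error = t* · SE = 2.373 × 2.1826 = 5.1793.
x̄₁ − x̄₂ = 80.6 − 77.5 = 3.1000.
CI: 3.1000 ± 5.1793 = (-2.0793, 8.2793).
The interval (-2.0793, 8.2793) contains 0, so the difference is not significant.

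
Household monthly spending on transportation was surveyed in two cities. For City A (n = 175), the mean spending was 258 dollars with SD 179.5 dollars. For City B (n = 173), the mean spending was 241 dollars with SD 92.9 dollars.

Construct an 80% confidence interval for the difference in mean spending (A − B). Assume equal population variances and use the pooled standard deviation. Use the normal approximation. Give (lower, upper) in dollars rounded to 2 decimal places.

s_p = √[((n₁−1)s₁² + (n₂−1)s₂²)/(n₁+n₂−2)] = √[(174·179.5² + 172·92.9²)/346] = 143.1555.
SE = 143.1555·√(1/175 + 1/173) = 15.3481.
With z* = 1.282, margin = 1.282 × 15.3481 = 19.6763.
x̄₁ − x̄₂ = 258 − 241 = 17.0000; interval 17.0000 ± 19.6763 = (-2.68, 36.68).

(-2.68, 36.68)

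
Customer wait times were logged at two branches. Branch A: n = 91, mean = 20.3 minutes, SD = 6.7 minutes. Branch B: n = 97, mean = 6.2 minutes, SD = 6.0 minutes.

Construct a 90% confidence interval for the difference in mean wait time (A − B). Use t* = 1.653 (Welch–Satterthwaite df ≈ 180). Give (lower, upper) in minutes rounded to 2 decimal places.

Standard errors of each mean: 6.7/√91 = 0.7024 and 6.0/√97 = 0.6092.
SE(x̄₁ − x̄₂) = √(0.7024² + 0.6092²) = 0.9298 for independent samples with unequal variances.
With t* = 1.653, the margin is 1.653 × 0.9298 = 1.5370.
x̄₁ − x̄₂ = 20.3 − 6.2 = 14.1000; the interval is 14.1000 ± 1.5370 = (12.56, 15.64).

(12.56, 15.64)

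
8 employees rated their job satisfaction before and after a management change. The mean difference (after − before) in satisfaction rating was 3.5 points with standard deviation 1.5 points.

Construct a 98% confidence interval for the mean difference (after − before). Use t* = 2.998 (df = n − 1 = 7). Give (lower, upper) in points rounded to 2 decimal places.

(1.91, 5.09)

Paired design: SE = s_d/√n = 1.5/√8 = 0.5303.
t* = 2.998; margin of error = 2.998 × 0.5303 = 1.5898.
3.5 ± 1.5898 → (1.91, 5.09).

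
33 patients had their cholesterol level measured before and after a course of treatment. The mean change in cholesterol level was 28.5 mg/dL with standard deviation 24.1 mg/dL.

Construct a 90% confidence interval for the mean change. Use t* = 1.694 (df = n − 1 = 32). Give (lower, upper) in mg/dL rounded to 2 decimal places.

(21.39, 35.61)

This is a matched-pairs design, so SE = s_d/√n = 24.1/√33 = 4.1953.
Margin = 1.694 × 4.1953 = 7.1068; the interval is 28.5 ± 7.1068 = (21.39, 35.61).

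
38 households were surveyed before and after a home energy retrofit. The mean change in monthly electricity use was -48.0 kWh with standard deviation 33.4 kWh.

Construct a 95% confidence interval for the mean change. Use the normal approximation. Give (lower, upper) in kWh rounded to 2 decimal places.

Paired design: SE = s_d/√n = 33.4/√38 = 5.4182.
z* = 1.960; margin of error = 1.960 × 5.4182 = 10.6197.
-48.0 ± 10.6197 → (-58.62, -37.38).

(-58.62, -37.38)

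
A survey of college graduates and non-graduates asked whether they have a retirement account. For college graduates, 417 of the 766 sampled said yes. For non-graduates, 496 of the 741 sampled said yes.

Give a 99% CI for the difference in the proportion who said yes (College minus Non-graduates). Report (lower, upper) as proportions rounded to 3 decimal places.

Sample proportions: 417/766 = 0.5444, 496/741 = 0.6694.
Each SE is √(p̂(1−p̂)/n): √(0.5444·0.4556/766) = 0.01799 and √(0.6694·0.3306/741) = 0.01728.
SE(p̂₁ − p̂₂) = √(SE₁² + SE₂²) = √(0.0003236401 + 0.0002985984) = 0.02494, since the two samples are independent.
At 99% confidence z* = 2.576; margin = 2.576 × 0.02494 = 0.06425.
The difference is 0.5444 − 0.6694 = -0.1250, so the interval is -0.1250 ± 0.06425 = (-0.189, -0.061).

(-0.189, -0.061)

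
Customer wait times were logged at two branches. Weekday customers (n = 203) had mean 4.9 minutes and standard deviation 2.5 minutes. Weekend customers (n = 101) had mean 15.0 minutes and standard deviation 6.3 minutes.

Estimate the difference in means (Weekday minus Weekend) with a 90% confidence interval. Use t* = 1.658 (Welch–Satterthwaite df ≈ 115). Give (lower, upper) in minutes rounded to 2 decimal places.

(-11.18, -9.02)

Standard errors of each mean: 2.5/√203 = 0.1755 and 6.3/√101 = 0.6269.
SE(x̄₁ − x̄₂) = √(0.1755² + 0.6269²) = 0.6510 for independent samples with unequal variances.
With t* = 1.658, the margin is 1.658 × 0.6510 = 1.0794.
x̄₁ − x̄₂ = 4.9 − 15.0 = -10.1000; the interval is -10.1000 ± 1.0794 = (-11.18, -9.02).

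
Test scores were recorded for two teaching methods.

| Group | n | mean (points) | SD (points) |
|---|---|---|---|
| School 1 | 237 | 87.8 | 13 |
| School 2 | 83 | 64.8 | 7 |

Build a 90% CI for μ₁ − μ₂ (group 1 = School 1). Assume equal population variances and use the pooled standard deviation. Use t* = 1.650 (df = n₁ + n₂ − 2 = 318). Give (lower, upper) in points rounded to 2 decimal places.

(20.53, 25.47)

Pooled variance s_p² = [236·13² + 82·7²] / (237+83−2) = 138.0566, so s_p = 11.7497.
SE_diff = s_p·√(1/n₁ + 1/n₂) = 11.7497·√(1/237 + 1/83) = 1.4986.
t* = 1.650; margin = 1.650 × 1.4986 = 2.4727.
Difference = 87.8 − 64.8 = 23.0000.
23.0000 ± 2.4727 → (20.53, 25.47).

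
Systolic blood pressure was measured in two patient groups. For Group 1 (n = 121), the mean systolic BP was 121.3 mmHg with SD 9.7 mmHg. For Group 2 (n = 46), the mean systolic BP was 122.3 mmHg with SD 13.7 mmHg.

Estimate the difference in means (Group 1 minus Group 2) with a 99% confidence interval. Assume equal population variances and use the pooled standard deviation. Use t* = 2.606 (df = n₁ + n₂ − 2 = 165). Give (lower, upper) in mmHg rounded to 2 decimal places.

s_p = √[((n₁−1)s₁² + (n₂−1)s₂²)/(n₁+n₂−2)] = √[(120·9.7² + 45·13.7²)/165] = 10.9370.
SE = 10.9370·√(1/121 + 1/46) = 1.8945.
With t* = 2.606, margin = 2.606 × 1.8945 = 4.9371.
x̄₁ − x̄₂ = 121.3 − 122.3 = -1.0000; interval -1.0000 ± 4.9371 = (-5.94, 3.94).

(-5.94, 3.94)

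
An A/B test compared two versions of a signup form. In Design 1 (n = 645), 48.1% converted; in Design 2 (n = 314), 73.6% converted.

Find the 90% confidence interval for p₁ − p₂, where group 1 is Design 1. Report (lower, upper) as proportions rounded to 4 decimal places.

The two standard errors are √(0.4810×0.5190/645) = 0.01967 and √(0.7360×0.2640/314) = 0.02488.
Because the samples are independent, SE_diff = √(0.01967² + 0.02488²) = 0.03172.
Using z* = 1.645 for 90%, ME = 1.645 × 0.03172 = 0.05218.
p̂₁ − p̂₂ = -0.2550; interval -0.2550 ± 0.05218 gives (-0.3072, -0.2028).

(-0.3072, -0.2028)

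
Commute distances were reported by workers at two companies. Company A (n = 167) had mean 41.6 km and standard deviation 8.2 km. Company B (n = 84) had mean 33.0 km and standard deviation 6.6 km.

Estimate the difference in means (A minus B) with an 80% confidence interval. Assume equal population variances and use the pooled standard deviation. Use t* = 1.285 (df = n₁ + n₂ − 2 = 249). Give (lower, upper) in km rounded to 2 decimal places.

s_p = √[((n₁−1)s₁² + (n₂−1)s₂²)/(n₁+n₂−2)] = √[(166·8.2² + 83·6.6²)/249] = 7.7037.
SE = 7.7037·√(1/167 + 1/84) = 1.0305.
With t* = 1.285, margin = 1.285 × 1.0305 = 1.3242.
x̄₁ − x̄₂ = 41.6 − 33.0 = 8.6000; interval 8.6000 ± 1.3242 = (7.28, 9.92).

(7.28, 9.92)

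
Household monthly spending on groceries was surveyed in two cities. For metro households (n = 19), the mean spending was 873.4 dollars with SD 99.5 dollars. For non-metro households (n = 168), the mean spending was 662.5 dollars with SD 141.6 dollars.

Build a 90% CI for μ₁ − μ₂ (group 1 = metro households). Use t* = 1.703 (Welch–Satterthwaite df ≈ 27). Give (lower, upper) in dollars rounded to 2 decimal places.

Per-group SEs: s₁/√n₁ = 99.5/√19 = 22.8269, s₂/√n₂ = 141.6/√168 = 10.9247.
Unpooled SE of the difference: √(521.06736361 + 119.34907009) = 25.3065.
Margin of error = t* · SE = 1.703 × 25.3065 = 43.0970.
x̄₁ − x̄₂ = 873.4 − 662.5 = 210.9000.
CI: 210.9000 ± 43.0970 = (167.80, 254.00).

(167.80, 254.00)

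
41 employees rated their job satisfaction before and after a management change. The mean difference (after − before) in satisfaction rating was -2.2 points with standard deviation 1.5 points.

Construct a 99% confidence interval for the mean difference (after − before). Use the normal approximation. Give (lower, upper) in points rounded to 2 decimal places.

Paired design: SE = s_d/√n = 1.5/√41 = 0.2343.
z* = 2.576; margin of error = 2.576 × 0.2343 = 0.6036.
-2.2 ± 0.6036 → (-2.80, -1.60).

(-2.80, -1.60)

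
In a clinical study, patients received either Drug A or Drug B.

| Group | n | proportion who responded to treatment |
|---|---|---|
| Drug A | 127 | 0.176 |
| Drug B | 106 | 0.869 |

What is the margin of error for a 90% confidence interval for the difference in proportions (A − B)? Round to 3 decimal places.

0.077

Each SE is √(p̂(1−p̂)/n): √(0.1760·0.8240/127) = 0.03379 and √(0.8690·0.1310/106) = 0.03277.
SE(p̂₁ − p̂₂) = √(SE₁² + SE₂²) = √(0.0011417641 + 0.0010738729) = 0.04707, since the two samples are independent.
At 90% confidence z* = 1.645; margin = 1.645 × 0.04707 = 0.07743.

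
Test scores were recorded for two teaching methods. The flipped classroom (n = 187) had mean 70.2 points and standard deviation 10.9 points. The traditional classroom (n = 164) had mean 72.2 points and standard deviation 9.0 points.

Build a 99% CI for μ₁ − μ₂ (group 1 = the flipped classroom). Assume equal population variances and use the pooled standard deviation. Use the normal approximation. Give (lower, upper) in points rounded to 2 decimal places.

s_p = √[((n₁−1)s₁² + (n₂−1)s₂²)/(n₁+n₂−2)] = √[(186·10.9² + 163·9.0²)/349] = 10.0574.
SE = 10.0574·√(1/187 + 1/164) = 1.0760.
With z* = 2.576, margin = 2.576 × 1.0760 = 2.7718.
x̄₁ − x̄₂ = 70.2 − 72.2 = -2.0000; interval -2.0000 ± 2.7718 = (-4.77, 0.77).

(-4.77, 0.77)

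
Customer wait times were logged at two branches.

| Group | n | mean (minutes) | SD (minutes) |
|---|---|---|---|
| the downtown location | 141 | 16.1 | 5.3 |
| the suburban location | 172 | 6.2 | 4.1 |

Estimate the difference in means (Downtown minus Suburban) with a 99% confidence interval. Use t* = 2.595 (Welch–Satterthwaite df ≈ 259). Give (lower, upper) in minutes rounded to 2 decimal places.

SE₁ = s₁/√n₁ = 5.3/√141 = 0.4463; SE₂ = 4.1/√172 = 0.3126.
Independent samples, unequal variances: SE_diff = √(SE₁² + SE₂²) = √(0.19918369 + 0.09771876) = 0.5449.
t* = 2.595, so margin of error = 2.595 × 0.5449 = 1.4140.
Difference in means = 16.1 − 6.2 = 9.9000.
9.9000 ± 1.4140 → (8.49, 11.31).

(8.49, 11.31)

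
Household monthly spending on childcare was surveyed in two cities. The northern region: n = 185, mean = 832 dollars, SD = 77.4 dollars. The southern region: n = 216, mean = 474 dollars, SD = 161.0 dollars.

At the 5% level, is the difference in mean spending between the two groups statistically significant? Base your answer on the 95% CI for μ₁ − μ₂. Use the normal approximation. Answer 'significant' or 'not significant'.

Standard errors of each mean: 77.4/√185 = 5.6906 and 161.0/√216 = 10.9547.
SE(x̄₁ − x̄₂) = √(5.6906² + 10.9547²) = 12.3446 for independent samples with unequal variances.
With z* = 1.960, the margin is 1.960 × 12.3446 = 24.1954.
x̄₁ − x̄₂ = 832 − 474 = 358.0000; the interval is 358.0000 ± 24.1954 = (333.8046, 382.1954).
The interval (333.8046, 382.1954) does not contain 0, so the difference is significant.

significant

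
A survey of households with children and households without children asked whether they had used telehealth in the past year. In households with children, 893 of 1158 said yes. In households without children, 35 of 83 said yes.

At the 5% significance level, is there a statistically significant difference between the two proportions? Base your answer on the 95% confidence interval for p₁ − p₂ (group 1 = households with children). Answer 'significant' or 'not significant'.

p̂₁ = 893/1158 = 0.7712 and p̂₂ = 35/83 = 0.4217.
SE₁ = √(p̂₁(1−p̂₁)/n₁) = √(0.7712·0.2288/1158) = 0.01234; SE₂ = √(0.4217·0.5783/83) = 0.05421.
Independent samples: SE of the difference = √(SE₁² + SE₂²) = √(0.0001522756 + 0.0029387241) = 0.05560.
z* for 95% confidence is 1.960, so the margin of error is 1.960 × 0.05560 = 0.10898.
Point estimate p̂₁ − p̂₂ = 0.7712 − 0.4217 = 0.3495.
0.3495 ± 0.10898 → (0.24052, 0.45848).
The interval (0.24052, 0.45848) does not contain 0, so the difference is significant.

significant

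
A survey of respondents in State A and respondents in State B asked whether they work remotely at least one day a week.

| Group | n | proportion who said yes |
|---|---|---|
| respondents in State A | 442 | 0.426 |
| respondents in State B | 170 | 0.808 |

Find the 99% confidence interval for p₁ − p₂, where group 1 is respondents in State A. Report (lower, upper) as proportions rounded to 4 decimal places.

(-0.4806, -0.2834)

Each SE is √(p̂(1−p̂)/n): √(0.4260·0.5740/442) = 0.02352 and √(0.8080·0.1920/170) = 0.03021.
SE(p̂₁ − p̂₂) = √(SE₁² + SE₂²) = √(0.0005531904 + 0.0009126441) = 0.03829, since the two samples are independent.
At 99% confidence z* = 2.576; margin = 2.576 × 0.03829 = 0.09864.
The difference is 0.4260 − 0.8080 = -0.3820, so the interval is -0.3820 ± 0.09864 = (-0.4806, -0.2834).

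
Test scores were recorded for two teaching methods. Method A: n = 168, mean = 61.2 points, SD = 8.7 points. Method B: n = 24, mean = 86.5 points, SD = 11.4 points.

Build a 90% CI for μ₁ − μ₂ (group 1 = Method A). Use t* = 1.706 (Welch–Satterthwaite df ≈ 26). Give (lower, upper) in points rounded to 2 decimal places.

(-29.43, -21.17)

SE₁ = s₁/√n₁ = 8.7/√168 = 0.6712; SE₂ = 11.4/√24 = 2.3270.
Independent samples, unequal variances: SE_diff = √(SE₁² + SE₂²) = √(0.45050944 + 5.414929) = 2.4219.
t* = 1.706, so margin of error = 1.706 × 2.4219 = 4.1318.
Difference in means = 61.2 − 86.5 = -25.3000.
-25.3000 ± 4.1318 → (-29.43, -21.17).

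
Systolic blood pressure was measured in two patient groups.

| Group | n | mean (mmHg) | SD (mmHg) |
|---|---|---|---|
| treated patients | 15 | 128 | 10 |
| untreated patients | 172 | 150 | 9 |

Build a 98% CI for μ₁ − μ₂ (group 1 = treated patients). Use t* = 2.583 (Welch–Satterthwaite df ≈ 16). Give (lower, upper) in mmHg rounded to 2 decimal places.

(-28.90, -15.10)

Standard errors of each mean: 10/√15 = 2.5820 and 9/√172 = 0.6862.
SE(x̄₁ − x̄₂) = √(2.5820² + 0.6862²) = 2.6716 for independent samples with unequal variances.
With t* = 2.583, the margin is 2.583 × 2.6716 = 6.9007.
x̄₁ − x̄₂ = 128 − 150 = -22.0000; the interval is -22.0000 ± 6.9007 = (-28.90, -15.10).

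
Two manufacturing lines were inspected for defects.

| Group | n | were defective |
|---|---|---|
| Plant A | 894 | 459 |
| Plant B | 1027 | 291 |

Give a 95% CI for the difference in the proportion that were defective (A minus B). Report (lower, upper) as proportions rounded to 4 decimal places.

(0.1873, 0.2729)

p̂₁ = 459/894 = 0.5134 and p̂₂ = 291/1027 = 0.2833.
SE₁ = √(p̂₁(1−p̂₁)/n₁) = √(0.5134·0.4866/894) = 0.01672; SE₂ = √(0.2833·0.7167/1027) = 0.01406.
Independent samples: SE of the difference = √(SE₁² + SE₂²) = √(0.0002795584 + 0.0001976836) = 0.02185.
z* for 95% confidence is 1.960, so the margin of error is 1.960 × 0.02185 = 0.04283.
Point estimate p̂₁ − p̂₂ = 0.5134 − 0.2833 = 0.2301.
0.2301 ± 0.04283 → (0.1873, 0.2729).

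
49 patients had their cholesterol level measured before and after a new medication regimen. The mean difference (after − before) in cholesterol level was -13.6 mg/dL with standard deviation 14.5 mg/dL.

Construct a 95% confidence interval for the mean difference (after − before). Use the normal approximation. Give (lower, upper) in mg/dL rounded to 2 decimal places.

Paired design: SE = s_d/√n = 14.5/√49 = 2.0714.
z* = 1.960; margin of error = 1.960 × 2.0714 = 4.0599.
-13.6 ± 4.0599 → (-17.66, -9.54).

(-17.66, -9.54)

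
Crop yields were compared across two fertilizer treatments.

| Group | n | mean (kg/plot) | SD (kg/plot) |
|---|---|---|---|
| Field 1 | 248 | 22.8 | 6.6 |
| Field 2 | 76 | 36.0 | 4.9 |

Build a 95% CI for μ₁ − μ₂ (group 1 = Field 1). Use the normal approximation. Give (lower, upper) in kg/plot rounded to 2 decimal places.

Per-group SEs: s₁/√n₁ = 6.6/√248 = 0.4191, s₂/√n₂ = 4.9/√76 = 0.5621.
Unpooled SE of the difference: √(0.17564481 + 0.31595641) = 0.7011.
Margin of error = z* · SE = 1.960 × 0.7011 = 1.3742.
x̄₁ − x̄₂ = 22.8 − 36.0 = -13.2000.
CI: -13.2000 ± 1.3742 = (-14.57, -11.83).

(-14.57, -11.83)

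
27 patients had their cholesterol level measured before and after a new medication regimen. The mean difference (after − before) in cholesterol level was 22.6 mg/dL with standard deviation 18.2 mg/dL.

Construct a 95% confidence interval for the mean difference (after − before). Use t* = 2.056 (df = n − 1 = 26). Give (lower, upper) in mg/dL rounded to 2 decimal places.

(15.40, 29.80)

This is a matched-pairs design, so SE = s_d/√n = 18.2/√27 = 3.5026.
Margin = 2.056 × 3.5026 = 7.2013; the interval is 22.6 ± 7.2013 = (15.40, 29.80).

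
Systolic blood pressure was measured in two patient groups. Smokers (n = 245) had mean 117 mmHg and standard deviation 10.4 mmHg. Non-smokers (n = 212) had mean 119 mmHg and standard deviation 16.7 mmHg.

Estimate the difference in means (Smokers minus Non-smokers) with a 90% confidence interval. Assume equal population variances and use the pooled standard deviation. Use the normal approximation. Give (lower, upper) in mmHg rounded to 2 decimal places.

s_p = √[((n₁−1)s₁² + (n₂−1)s₂²)/(n₁+n₂−2)] = √[(244·10.4² + 211·16.7²)/455] = 13.6870.
SE = 13.6870·√(1/245 + 1/212) = 1.2839.
With z* = 1.645, margin = 1.645 × 1.2839 = 2.1120.
x̄₁ − x̄₂ = 117 − 119 = -2.0000; interval -2.0000 ± 2.1120 = (-4.11, 0.11).

(-4.11, 0.11)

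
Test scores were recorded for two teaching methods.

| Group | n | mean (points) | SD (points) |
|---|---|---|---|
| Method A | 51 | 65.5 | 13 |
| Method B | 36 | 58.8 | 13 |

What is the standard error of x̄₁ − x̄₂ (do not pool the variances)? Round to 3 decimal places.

2.830

SE₁ = s₁/√n₁ = 13/√51 = 1.8204; SE₂ = 13/√36 = 2.1667.
Independent samples, unequal variances: SE_diff = √(SE₁² + SE₂²) = √(3.31385616 + 4.69458889) = 2.8299.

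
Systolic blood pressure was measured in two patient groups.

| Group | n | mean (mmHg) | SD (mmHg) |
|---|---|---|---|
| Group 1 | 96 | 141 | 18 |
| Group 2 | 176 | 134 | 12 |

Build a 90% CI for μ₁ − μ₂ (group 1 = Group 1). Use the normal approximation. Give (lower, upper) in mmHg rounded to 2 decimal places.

Per-group SEs: s₁/√n₁ = 18/√96 = 1.8371, s₂/√n₂ = 12/√176 = 0.9045.
Unpooled SE of the difference: √(3.37493641 + 0.81812025) = 2.0477.
Margin of error = z* · SE = 1.645 × 2.0477 = 3.3685.
x̄₁ − x̄₂ = 141 − 134 = 7.0000.
CI: 7.0000 ± 3.3685 = (3.63, 10.37).

(3.63, 10.37)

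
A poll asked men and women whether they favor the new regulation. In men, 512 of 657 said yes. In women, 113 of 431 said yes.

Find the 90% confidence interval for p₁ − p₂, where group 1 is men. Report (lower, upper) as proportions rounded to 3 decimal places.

(0.473, 0.561)

Sample proportions: 512/657 = 0.7793, 113/431 = 0.2622.
Each SE is √(p̂(1−p̂)/n): √(0.7793·0.2207/657) = 0.01618 and √(0.2622·0.7378/431) = 0.02119.
SE(p̂₁ − p̂₂) = √(SE₁² + SE₂²) = √(0.0002617924 + 0.0004490161) = 0.02666, since the two samples are independent.
At 90% confidence z* = 1.645; margin = 1.645 × 0.02666 = 0.04386.
The difference is 0.7793 − 0.2622 = 0.5171, so the interval is 0.5171 ± 0.04386 = (0.473, 0.561).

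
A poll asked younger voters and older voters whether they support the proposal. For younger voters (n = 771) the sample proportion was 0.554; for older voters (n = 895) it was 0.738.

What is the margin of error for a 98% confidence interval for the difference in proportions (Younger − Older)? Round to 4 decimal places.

0.0539

SE₁ = √(p̂₁(1−p̂₁)/n₁) = √(0.5540·0.4460/771) = 0.01790; SE₂ = √(0.7380·0.2620/895) = 0.01470.
Independent samples: SE of the difference = √(SE₁² + SE₂²) = √(0.00032041 + 0.00021609) = 0.02316.
z* for 98% confidence is 2.326, so the margin of error is 2.326 × 0.02316 = 0.05387.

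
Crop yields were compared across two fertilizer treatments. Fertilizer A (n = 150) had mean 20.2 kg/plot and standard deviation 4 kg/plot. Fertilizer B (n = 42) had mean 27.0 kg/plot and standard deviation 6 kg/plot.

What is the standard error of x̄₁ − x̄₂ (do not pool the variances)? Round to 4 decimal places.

Standard errors of each mean: 4/√150 = 0.3266 and 6/√42 = 0.9258.
SE(x̄₁ − x̄₂) = √(0.3266² + 0.9258²) = 0.9817 for independent samples with unequal variances.

0.9817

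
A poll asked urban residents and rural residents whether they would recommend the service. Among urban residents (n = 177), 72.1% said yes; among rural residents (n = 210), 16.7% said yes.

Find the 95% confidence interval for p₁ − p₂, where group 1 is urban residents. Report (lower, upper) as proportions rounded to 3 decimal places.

SE₁ = √(p̂₁(1−p̂₁)/n₁) = √(0.7210·0.2790/177) = 0.03371; SE₂ = √(0.1670·0.8330/210) = 0.02574.
Independent samples: SE of the difference = √(SE₁² + SE₂²) = √(0.0011363641 + 0.0006625476) = 0.04241.
z* for 95% confidence is 1.960, so the margin of error is 1.960 × 0.04241 = 0.08312.
Point estimate p̂₁ − p̂₂ = 0.7210 − 0.1670 = 0.5540.
0.5540 ± 0.08312 → (0.471, 0.637).

(0.471, 0.637)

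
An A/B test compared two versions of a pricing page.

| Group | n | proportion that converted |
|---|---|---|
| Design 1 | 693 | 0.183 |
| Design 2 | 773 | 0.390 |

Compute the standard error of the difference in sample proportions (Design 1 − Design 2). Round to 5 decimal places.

0.02288

SE₁ = √(p̂₁(1−p̂₁)/n₁) = √(0.1830·0.8170/693) = 0.01469; SE₂ = √(0.3900·0.6100/773) = 0.01754.
Independent samples: SE of the difference = √(SE₁² + SE₂²) = √(0.0002157961 + 0.0003076516) = 0.02288.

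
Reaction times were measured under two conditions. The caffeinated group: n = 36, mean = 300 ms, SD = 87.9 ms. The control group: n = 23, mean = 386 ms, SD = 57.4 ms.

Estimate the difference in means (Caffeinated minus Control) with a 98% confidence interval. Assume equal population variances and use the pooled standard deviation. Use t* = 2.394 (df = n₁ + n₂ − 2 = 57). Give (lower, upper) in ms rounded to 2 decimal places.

(-135.57, -36.43)

Pooled variance s_p² = [35·87.9² + 22·57.4²] / (36+23−2) = 6015.9486, so s_p = 77.5625.
SE_diff = s_p·√(1/n₁ + 1/n₂) = 77.5625·√(1/36 + 1/23) = 20.7044.
t* = 2.394; margin = 2.394 × 20.7044 = 49.5663.
Difference = 300 − 386 = -86.0000.
-86.0000 ± 49.5663 → (-135.57, -36.43).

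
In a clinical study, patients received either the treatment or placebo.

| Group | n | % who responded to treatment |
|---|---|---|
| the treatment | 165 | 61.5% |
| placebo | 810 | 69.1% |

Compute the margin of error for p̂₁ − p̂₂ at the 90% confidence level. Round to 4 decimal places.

0.0678

SE₁ = √(p̂₁(1−p̂₁)/n₁) = √(0.6150·0.3850/165) = 0.03788; SE₂ = √(0.6910·0.3090/810) = 0.01624.
Independent samples: SE of the difference = √(SE₁² + SE₂²) = √(0.0014348944 + 0.0002637376) = 0.04121.
z* for 90% confidence is 1.645, so the margin of error is 1.645 × 0.04121 = 0.06779.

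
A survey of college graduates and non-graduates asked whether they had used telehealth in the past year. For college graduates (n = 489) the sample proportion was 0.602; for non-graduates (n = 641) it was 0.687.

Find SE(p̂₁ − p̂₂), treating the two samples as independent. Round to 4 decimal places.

0.0287

Each SE is √(p̂(1−p̂)/n): √(0.6020·0.3980/489) = 0.02214 and √(0.6870·0.3130/641) = 0.01832.
SE(p̂₁ − p̂₂) = √(SE₁² + SE₂²) = √(0.0004901796 + 0.0003356224) = 0.02874, since the two samples are independent.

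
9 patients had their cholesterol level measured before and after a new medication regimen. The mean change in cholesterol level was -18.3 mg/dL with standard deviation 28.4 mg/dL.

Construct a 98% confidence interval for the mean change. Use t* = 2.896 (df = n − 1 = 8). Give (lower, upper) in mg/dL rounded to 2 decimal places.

(-45.72, 9.12)

This is a matched-pairs design, so SE = s_d/√n = 28.4/√9 = 9.4667.
Margin = 2.896 × 9.4667 = 27.4156; the interval is -18.3 ± 27.4156 = (-45.72, 9.12).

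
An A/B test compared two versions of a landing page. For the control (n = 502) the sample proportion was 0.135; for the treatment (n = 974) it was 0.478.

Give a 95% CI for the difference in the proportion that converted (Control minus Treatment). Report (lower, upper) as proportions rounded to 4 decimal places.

(-0.3863, -0.2997)

The two standard errors are √(0.1350×0.8650/502) = 0.01525 and √(0.4780×0.5220/974) = 0.01601.
Because the samples are independent, SE_diff = √(0.01525² + 0.01601²) = 0.02211.
Using z* = 1.960 for 95%, ME = 1.960 × 0.02211 = 0.04334.
p̂₁ − p̂₂ = -0.3430; interval -0.3430 ± 0.04334 gives (-0.3863, -0.2997).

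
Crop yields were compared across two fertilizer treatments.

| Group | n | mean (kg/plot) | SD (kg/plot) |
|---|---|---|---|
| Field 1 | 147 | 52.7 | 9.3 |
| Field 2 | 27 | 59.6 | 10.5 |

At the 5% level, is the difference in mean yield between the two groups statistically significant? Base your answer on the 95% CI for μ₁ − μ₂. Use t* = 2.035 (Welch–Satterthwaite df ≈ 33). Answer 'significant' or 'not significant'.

Per-group SEs: s₁/√n₁ = 9.3/√147 = 0.7671, s₂/√n₂ = 10.5/√27 = 2.0207.
Unpooled SE of the difference: √(0.58844241 + 4.08322849) = 2.1614.
Margin of error = t* · SE = 2.035 × 2.1614 = 4.3984.
x̄₁ − x̄₂ = 52.7 − 59.6 = -6.9000.
CI: -6.9000 ± 4.3984 = (-11.2984, -2.5016).
The interval (-11.2984, -2.5016) does not contain 0, so the difference is significant.

significant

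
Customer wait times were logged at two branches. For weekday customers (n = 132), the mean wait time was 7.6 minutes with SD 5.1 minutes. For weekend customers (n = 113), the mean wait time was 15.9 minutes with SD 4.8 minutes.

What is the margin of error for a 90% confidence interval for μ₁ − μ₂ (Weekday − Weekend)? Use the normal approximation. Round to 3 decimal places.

Per-group SEs: s₁/√n₁ = 5.1/√132 = 0.4439, s₂/√n₂ = 4.8/√113 = 0.4515.
Unpooled SE of the difference: √(0.19704721 + 0.20385225) = 0.6332.
Margin of error = z* · SE = 1.645 × 0.6332 = 1.0416.

1.042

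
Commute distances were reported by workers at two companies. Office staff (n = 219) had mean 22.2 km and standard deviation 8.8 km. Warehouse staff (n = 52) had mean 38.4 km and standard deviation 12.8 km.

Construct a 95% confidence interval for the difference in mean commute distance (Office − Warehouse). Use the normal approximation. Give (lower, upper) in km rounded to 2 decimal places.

(-19.87, -12.53)

Standard errors of each mean: 8.8/√219 = 0.5946 and 12.8/√52 = 1.7750.
SE(x̄₁ − x̄₂) = √(0.5946² + 1.7750²) = 1.8719 for independent samples with unequal variances.
With z* = 1.960, the margin is 1.960 × 1.8719 = 3.6689.
x̄₁ − x̄₂ = 22.2 − 38.4 = -16.2000; the interval is -16.2000 ± 3.6689 = (-19.87, -12.53).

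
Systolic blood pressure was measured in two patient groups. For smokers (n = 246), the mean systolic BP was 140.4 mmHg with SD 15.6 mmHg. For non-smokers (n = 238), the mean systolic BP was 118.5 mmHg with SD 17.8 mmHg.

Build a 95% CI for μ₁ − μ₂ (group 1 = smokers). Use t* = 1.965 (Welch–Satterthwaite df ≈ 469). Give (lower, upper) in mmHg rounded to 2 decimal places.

Standard errors of each mean: 15.6/√246 = 0.9946 and 17.8/√238 = 1.1538.
SE(x̄₁ − x̄₂) = √(0.9946² + 1.1538²) = 1.5233 for independent samples with unequal variances.
With t* = 1.965, the margin is 1.965 × 1.5233 = 2.9933.
x̄₁ − x̄₂ = 140.4 − 118.5 = 21.9000; the interval is 21.9000 ± 2.9933 = (18.91, 24.89).

(18.91, 24.89)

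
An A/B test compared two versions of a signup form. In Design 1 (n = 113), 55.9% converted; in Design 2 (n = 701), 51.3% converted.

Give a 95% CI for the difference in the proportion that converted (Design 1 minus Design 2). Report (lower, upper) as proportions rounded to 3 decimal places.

(-0.053, 0.145)

SE₁ = √(p̂₁(1−p̂₁)/n₁) = √(0.5590·0.4410/113) = 0.04671; SE₂ = √(0.5130·0.4870/701) = 0.01888.
Independent samples: SE of the difference = √(SE₁² + SE₂²) = √(0.0021818241 + 0.0003564544) = 0.05038.
z* for 95% confidence is 1.960, so the margin of error is 1.960 × 0.05038 = 0.09874.
Point estimate p̂₁ − p̂₂ = 0.5590 − 0.5130 = 0.0460.
0.0460 ± 0.09874 → (-0.053, 0.145).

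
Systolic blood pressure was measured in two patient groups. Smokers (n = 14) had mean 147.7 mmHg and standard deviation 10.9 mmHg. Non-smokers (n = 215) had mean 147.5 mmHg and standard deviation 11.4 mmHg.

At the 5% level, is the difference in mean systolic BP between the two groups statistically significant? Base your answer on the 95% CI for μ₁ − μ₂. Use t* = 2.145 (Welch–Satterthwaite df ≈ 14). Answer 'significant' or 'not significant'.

Standard errors of each mean: 10.9/√14 = 2.9131 and 11.4/√215 = 0.7775.
SE(x̄₁ − x̄₂) = √(2.9131² + 0.7775²) = 3.0151 for independent samples with unequal variances.
With t* = 2.145, the margin is 2.145 × 3.0151 = 6.4674.
x̄₁ − x̄₂ = 147.7 − 147.5 = 0.2000; the interval is 0.2000 ± 6.4674 = (-6.2674, 6.6674).
The interval (-6.2674, 6.6674) contains 0, so the difference is not significant.

not significant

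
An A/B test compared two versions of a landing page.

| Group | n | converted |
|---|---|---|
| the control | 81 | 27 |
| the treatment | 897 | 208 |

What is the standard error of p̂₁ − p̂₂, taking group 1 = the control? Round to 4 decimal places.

0.0542

p̂₁ = 27/81 = 0.3333 and p̂₂ = 208/897 = 0.2319.
SE₁ = √(p̂₁(1−p̂₁)/n₁) = √(0.3333·0.6667/81) = 0.05238; SE₂ = √(0.2319·0.7681/897) = 0.01409.
Independent samples: SE of the difference = √(SE₁² + SE₂²) = √(0.0027436644 + 0.0001985281) = 0.05424.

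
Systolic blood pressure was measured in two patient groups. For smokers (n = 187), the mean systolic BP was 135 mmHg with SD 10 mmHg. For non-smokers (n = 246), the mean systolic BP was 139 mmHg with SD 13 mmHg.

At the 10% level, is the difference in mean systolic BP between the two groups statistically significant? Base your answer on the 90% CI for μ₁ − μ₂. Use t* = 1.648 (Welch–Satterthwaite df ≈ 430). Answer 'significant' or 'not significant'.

significant

Per-group SEs: s₁/√n₁ = 10/√187 = 0.7313, s₂/√n₂ = 13/√246 = 0.8288.
Unpooled SE of the difference: √(0.53479969 + 0.68690944) = 1.1053.
Margin of error = t* · SE = 1.648 × 1.1053 = 1.8215.
x̄₁ − x̄₂ = 135 − 139 = -4.0000.
CI: -4.0000 ± 1.8215 = (-5.8215, -2.1785).
The interval (-5.8215, -2.1785) does not contain 0, so the difference is significant.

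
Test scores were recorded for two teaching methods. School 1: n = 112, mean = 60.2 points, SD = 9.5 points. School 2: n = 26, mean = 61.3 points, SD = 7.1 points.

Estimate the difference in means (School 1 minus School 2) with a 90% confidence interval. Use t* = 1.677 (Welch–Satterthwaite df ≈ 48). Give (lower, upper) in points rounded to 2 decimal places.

Per-group SEs: s₁/√n₁ = 9.5/√112 = 0.8977, s₂/√n₂ = 7.1/√26 = 1.3924.
Unpooled SE of the difference: √(0.80586529 + 1.93877776) = 1.6567.
Margin of error = t* · SE = 1.677 × 1.6567 = 2.7783.
x̄₁ − x̄₂ = 60.2 − 61.3 = -1.1000.
CI: -1.1000 ± 2.7783 = (-3.88, 1.68).

(-3.88, 1.68)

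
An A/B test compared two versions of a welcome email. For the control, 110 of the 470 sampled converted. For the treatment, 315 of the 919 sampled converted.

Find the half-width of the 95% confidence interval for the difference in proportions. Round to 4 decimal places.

0.0491

p̂₁ = 110/470 = 0.2340 and p̂₂ = 315/919 = 0.3428.
SE₁ = √(p̂₁(1−p̂₁)/n₁) = √(0.2340·0.7660/470) = 0.01953; SE₂ = √(0.3428·0.6572/919) = 0.01566.
Independent samples: SE of the difference = √(SE₁² + SE₂²) = √(0.0003814209 + 0.0002452356) = 0.02503.
z* for 95% confidence is 1.960, so the margin of error is 1.960 × 0.02503 = 0.04906.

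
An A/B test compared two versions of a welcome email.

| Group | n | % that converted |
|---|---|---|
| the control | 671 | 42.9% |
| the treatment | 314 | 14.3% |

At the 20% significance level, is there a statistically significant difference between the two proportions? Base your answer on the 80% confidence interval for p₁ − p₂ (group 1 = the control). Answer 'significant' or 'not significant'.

SE₁ = √(p̂₁(1−p̂₁)/n₁) = √(0.4290·0.5710/671) = 0.01911; SE₂ = √(0.1430·0.8570/314) = 0.01976.
Independent samples: SE of the difference = √(SE₁² + SE₂²) = √(0.0003651921 + 0.0003904576) = 0.02749.
z* for 80% confidence is 1.282, so the margin of error is 1.282 × 0.02749 = 0.03524.
Point estimate p̂₁ − p̂₂ = 0.4290 − 0.1430 = 0.2860.
0.2860 ± 0.03524 → (0.25076, 0.32124).
The interval (0.25076, 0.32124) does not contain 0, so the difference is significant.

significant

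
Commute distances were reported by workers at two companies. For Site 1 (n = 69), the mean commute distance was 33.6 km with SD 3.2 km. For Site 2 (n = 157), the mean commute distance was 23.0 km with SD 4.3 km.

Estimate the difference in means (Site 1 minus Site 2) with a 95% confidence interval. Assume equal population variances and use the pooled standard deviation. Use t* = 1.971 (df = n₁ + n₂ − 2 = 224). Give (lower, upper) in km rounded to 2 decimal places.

Pooled variance s_p² = [68·3.2² + 156·4.3²] / (69+157−2) = 15.9855, so s_p = 3.9982.
SE_diff = s_p·√(1/n₁ + 1/n₂) = 3.9982·√(1/69 + 1/157) = 0.5775.
t* = 1.971; margin = 1.971 × 0.5775 = 1.1383.
Difference = 33.6 − 23.0 = 10.6000.
10.6000 ± 1.1383 → (9.46, 11.74).

(9.46, 11.74)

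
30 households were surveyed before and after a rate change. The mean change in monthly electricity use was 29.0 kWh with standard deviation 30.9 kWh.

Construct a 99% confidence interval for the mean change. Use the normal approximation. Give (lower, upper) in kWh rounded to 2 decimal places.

(14.47, 43.53)

Paired design: SE = s_d/√n = 30.9/√30 = 5.6415.
z* = 2.576; margin of error = 2.576 × 5.6415 = 14.5325.
29.0 ± 14.5325 → (14.47, 43.53).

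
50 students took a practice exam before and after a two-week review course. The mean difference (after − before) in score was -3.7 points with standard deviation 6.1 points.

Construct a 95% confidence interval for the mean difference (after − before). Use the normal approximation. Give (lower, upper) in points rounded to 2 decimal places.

(-5.39, -2.01)

Paired design: SE = s_d/√n = 6.1/√50 = 0.8627.
z* = 1.960; margin of error = 1.960 × 0.8627 = 1.6909.
-3.7 ± 1.6909 → (-5.39, -2.01).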